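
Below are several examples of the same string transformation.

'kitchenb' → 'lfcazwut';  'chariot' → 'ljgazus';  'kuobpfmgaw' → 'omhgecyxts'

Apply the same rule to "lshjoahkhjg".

Rule — sort the characters into reverse alphabetical order, then shift every letter 8 places backward in the alphabet (wrapping around).
Working it through for "lshjoahkhjg": intermediate "solkjjhhhga", final "kgdcbbzzzys".

kgdcbbzzzys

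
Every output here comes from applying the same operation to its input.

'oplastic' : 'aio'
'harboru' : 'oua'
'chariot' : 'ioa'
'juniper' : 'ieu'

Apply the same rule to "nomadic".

aio

Looking at the pairs, the operation is to move the first 3 characters to the end (rotate left by 3), then keep only the vowels.
Starting from "nomadic": after the first operation, "adicnom"; after the second, "aio".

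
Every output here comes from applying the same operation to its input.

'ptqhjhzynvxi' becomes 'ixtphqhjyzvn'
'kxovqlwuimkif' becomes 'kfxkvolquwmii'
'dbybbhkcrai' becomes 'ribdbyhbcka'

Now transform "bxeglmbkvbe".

Looking at the pairs, the operation is to swap each adjacent pair of characters (1↔2, 3↔4, ...), then move the last 2 characters to the front (rotate right by 2).
For "bxeglmbkvbe", step one produces "xbgemlkbbve"; step two turns that into "vexbgemlkbb".

vexbgemlkbb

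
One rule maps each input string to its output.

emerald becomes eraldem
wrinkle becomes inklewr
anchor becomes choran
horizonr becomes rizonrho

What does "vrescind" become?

The transformation: move the first 2 characters to the end (rotate left by 2).
So "vrescind" becomes "escindvr".

escindvr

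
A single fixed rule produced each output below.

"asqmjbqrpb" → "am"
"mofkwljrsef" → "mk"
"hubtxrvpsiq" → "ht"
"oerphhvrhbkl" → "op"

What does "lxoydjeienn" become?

ly

Looking at the pairs, the operation is to keep one character in every 3, starting at position 1 (positions 1st, 4th, 7th, ...), then delete the last 2 characters.
Applying both steps to "lxoydjeienn": "lyen", then "ly".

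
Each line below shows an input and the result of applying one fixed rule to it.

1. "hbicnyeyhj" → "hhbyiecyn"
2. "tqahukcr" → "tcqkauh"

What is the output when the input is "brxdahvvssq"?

bsrsxvdvah

The rule is to delete the last character, then take characters alternately from the front and the back (1st, last, 2nd, 2nd-last, ...).
Working it through for "brxdahvvssq": intermediate "brxdahvvss", final "bsrsxvdvah".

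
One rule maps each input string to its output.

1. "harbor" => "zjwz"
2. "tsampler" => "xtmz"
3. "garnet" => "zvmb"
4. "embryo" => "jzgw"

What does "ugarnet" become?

zvmb

Each output is the input with this applied: shift every letter 8 places forward in the alphabet (wrapping around), then keep only the last 4 characters.
Applying both steps to "ugarnet": "coizvmb", then "zvmb".
(Check on "embryo": → "mujzgw" → "jzgw" ✓)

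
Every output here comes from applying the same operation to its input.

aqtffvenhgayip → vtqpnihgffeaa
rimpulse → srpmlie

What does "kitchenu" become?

In each case the input is transformed by: sort the characters into reverse alphabetical order, then delete the first character.
Starting from "kitchenu": after the first operation, "utnkihec"; after the second, "tnkihec".

tnkihec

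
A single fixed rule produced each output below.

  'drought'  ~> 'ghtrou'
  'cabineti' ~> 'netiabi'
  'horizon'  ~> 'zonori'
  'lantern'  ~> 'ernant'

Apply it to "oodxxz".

Rule — delete the first character, then move the first 3 characters to the end (rotate left by 3).
For "oodxxz", step one produces "odxxz"; step two turns that into "xzodx".
(Check on "horizon": → "orizon" → "zonori" ✓)

xzodx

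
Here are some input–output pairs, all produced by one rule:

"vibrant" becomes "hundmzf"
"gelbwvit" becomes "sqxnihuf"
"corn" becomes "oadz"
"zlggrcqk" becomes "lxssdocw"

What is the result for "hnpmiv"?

tzbyuh

Looking at the pairs, the operation is to shift every letter 12 places forward in the alphabet (wrapping around).
Applying that to "hnpmiv" gives "tzbyuh".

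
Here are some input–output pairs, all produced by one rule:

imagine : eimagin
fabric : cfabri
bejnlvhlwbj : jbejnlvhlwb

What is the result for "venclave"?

What's happening: move the last character to the front.
Doing the same to "venclave": "evenclav".

evenclav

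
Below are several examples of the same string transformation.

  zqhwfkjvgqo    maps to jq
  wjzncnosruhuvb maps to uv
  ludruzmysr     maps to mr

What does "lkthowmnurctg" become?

rg

Rule — keep one character in every 3, starting at position 1 (positions 1st, 4th, 7th, ...), then keep only the last 2 characters.
On "lkthowmnurctg": the first step gives "lhmrg", and the second then gives "rg".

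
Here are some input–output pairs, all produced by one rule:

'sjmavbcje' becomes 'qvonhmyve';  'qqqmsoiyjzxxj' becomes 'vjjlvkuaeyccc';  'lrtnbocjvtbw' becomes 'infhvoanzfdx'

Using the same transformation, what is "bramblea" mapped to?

The rule is to reverse the string, then shift every letter 12 places forward in the alphabet (wrapping around).
On "bramblea": the first step gives "aelbmarb", and the second then gives "mqxnymdn".

mqxnymdn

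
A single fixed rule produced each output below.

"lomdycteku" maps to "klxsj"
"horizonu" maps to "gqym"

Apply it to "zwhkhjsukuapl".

The pattern: keep every other character starting from the first (positions 1st, 3rd, 5th, ...), then shift every letter 1 place backward in the alphabet (wrapping around).
"zwhkhjsukuapl" → "zhhskal" → "yggrjzk".

yggrjzk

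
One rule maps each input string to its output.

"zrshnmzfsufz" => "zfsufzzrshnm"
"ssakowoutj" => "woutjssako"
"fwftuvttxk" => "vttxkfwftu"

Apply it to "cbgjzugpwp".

What's happening: swap the front and back halves of the string.
Doing the same to "cbgjzugpwp": "ugpwpcbgjz".

ugpwpcbgjz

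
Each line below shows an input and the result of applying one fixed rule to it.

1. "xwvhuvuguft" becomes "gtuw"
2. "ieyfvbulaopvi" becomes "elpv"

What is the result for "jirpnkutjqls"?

ilnt

What's happening: keep one character in every 3, starting at position 2 (positions 2nd, 5th, 8th, ...), then sort the characters into alphabetical order.
Applying both steps to "jirpnkutjqls": "intl", then "ilnt".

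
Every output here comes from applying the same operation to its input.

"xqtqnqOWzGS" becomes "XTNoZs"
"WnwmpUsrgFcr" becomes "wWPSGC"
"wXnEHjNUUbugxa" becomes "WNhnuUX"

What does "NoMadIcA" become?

nmDC

The pattern: flip the case of every letter, then keep every other character starting from the first (positions 1st, 3rd, 5th, ...).
Starting from "NoMadIcA": after the first operation, "nOmADiCa"; after the second, "nmDC".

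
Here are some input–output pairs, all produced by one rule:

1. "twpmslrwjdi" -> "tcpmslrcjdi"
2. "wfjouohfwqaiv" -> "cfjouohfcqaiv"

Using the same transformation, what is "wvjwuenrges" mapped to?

The pattern: replace every "w" with "c".
On "wvjwuenrges" that produces "cvjcuenrges".

cvjcuenrges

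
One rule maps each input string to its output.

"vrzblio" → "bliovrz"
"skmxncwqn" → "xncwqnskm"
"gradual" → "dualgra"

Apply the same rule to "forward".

In each case the input is transformed by: move the first 3 characters to the end (rotate left by 3).
So "forward" becomes "wardfor".

wardfor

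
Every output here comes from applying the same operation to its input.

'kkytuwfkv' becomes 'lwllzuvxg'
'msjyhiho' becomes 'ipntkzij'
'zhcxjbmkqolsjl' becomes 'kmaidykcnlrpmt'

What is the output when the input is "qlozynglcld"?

Each output is the input with this applied: shift every letter 1 place forward in the alphabet (wrapping around), then move the last 2 characters to the front (rotate right by 2).
Applying both steps to "qlozynglcld": "rmpazohmdme", then "mermpazohmd".

mermpazohmd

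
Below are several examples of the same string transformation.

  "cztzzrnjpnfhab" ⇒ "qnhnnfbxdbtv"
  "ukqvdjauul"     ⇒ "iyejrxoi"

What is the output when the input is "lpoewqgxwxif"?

The transformation: delete the last 2 characters, then shift every letter 12 places backward in the alphabet (wrapping around).
For "lpoewqgxwxif", step one produces "lpoewqgxwx"; step two turns that into "zdcskeulkl".

zdcskeulkl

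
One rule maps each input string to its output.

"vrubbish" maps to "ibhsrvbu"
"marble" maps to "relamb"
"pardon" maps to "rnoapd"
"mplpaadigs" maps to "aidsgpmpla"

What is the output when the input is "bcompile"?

ipelcbmo

Each output is the input with this applied: swap each adjacent pair of characters (1↔2, 3↔4, ...), then swap the front and back halves of the string.
For "bcompile", step one produces "cbmoipel"; step two turns that into "ipelcbmo".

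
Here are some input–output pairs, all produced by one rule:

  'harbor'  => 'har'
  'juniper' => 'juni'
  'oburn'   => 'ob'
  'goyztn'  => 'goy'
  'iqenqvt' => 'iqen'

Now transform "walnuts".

In each case the input is transformed by: delete the last 3 characters.
So "walnuts" becomes "waln".

waln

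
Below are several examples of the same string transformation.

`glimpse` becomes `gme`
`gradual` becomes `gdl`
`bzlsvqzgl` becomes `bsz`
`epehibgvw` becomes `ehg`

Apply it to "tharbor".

trr

The pattern: keep one character in every 3, starting at position 1 (positions 1st, 4th, 7th, ...).
On "tharbor" that produces "trr".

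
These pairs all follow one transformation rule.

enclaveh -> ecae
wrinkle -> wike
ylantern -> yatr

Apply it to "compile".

cmie

Looking at the pairs, the operation is to keep every other character starting from the first (positions 1st, 3rd, 5th, ...).
For "compile" the result is "cmie".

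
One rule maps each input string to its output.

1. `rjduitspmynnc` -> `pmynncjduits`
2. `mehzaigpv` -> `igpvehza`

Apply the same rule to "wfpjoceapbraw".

Each output is the input with this applied: delete the first character, then swap the front and back halves of the string.
So "wfpjoceapbraw" becomes "apbrawfpjoce".

apbrawfpjoce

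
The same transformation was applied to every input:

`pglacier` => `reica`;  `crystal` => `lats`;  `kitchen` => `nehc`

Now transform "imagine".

What's happening: reverse the string, then delete the last 3 characters.
Starting from "imagine": after the first operation, "enigami"; after the second, "enig".

enig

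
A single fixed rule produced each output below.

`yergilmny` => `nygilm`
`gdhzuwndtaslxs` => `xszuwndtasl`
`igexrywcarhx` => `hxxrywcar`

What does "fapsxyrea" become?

easxyr

Looking at the pairs, the operation is to delete the first 3 characters, then move the last 2 characters to the front (rotate right by 2).
For "fapsxyrea" the result is "easxyr".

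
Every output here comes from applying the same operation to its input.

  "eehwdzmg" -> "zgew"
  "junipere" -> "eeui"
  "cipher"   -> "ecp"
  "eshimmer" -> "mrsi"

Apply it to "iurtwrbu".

ruut

Rule — swap the front and back halves of the string, then keep every other character starting from the second (positions 2nd, 4th, 6th, ...).
For "iurtwrbu", step one produces "wrbuiurt"; step two turns that into "ruut".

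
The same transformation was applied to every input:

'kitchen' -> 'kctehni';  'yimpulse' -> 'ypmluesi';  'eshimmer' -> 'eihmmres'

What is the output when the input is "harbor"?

hbrroa

Looking at the pairs, the operation is to swap each adjacent pair of characters (1↔2, 3↔4, ...), then move the first character to the end.
On "harbor": the first step gives "ahbrro", and the second then gives "hbrroa".
(Check on "yimpulse": → "iypmlues" → "ypmluesi" ✓)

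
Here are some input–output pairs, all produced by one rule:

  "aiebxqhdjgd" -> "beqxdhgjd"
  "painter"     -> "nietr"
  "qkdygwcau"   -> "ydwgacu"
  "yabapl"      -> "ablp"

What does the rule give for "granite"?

What's happening: swap each adjacent pair of characters (1↔2, 3↔4, ...), then delete the first 2 characters.
For "granite", step one produces "rgnatie"; step two turns that into "natie".

natie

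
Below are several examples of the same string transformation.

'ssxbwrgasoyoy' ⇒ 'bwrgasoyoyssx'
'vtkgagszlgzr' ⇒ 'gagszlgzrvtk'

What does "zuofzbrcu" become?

What's happening: move the first 3 characters to the end (rotate left by 3).
On "zuofzbrcu" that produces "fzbrcuzuo".

fzbrcuzuo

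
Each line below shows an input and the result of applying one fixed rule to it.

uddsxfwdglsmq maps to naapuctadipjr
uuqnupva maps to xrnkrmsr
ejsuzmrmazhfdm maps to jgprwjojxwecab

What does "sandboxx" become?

The rule is to swap the first and last characters, then shift every letter 3 places backward in the alphabet (wrapping around).
On "sandboxx": the first step gives "xandboxs", and the second then gives "uxkaylup".

uxkaylup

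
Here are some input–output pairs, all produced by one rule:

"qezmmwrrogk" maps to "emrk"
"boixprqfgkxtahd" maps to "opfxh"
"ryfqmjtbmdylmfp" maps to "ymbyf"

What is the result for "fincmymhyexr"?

imhx

Rule — keep one character in every 3, starting at position 2 (positions 2nd, 5th, 8th, ...).
"fincmymhyexr" → "imhx".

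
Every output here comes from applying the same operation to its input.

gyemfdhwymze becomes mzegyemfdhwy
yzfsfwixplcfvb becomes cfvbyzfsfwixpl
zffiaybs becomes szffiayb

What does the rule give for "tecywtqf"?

Looking at the pairs, the operation is to swap the front and back halves of the string, then move the first 3 characters to the end (rotate left by 3).
For "tecywtqf", step one produces "wtqftecy"; step two turns that into "ftecywtq".

ftecywtq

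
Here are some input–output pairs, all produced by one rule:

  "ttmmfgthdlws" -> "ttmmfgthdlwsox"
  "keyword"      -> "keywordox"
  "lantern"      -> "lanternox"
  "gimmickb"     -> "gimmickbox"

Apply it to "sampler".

samplerox

What's happening: append "ox".
For "sampler" the result is "samplerox".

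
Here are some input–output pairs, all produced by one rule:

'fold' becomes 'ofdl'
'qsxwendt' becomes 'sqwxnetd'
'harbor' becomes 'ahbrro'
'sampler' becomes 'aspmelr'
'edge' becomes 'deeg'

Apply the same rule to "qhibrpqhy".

hqbiprhqy

The pattern: swap each adjacent pair of characters (1↔2, 3↔4, ...).
"qhibrpqhy" → "hqbiprhqy".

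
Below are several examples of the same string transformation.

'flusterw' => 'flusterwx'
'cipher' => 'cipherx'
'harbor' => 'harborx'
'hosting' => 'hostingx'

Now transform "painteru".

painterux

In each case the input is transformed by: append "x".
Applying that to "painteru" gives "painterux".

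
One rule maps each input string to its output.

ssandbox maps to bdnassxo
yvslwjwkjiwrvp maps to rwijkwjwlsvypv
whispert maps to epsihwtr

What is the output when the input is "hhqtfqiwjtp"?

jwiqftqhhpt

In each case the input is transformed by: move the last 2 characters to the front (rotate right by 2), then reverse the string.
For "hhqtfqiwjtp", step one produces "tphhqtfqiwj"; step two turns that into "jwiqftqhhpt".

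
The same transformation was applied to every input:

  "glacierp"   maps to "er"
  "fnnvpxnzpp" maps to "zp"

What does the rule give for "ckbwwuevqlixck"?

The transformation: move the last 3 characters to the front (rotate right by 3), then keep only the first 2 characters.
For "ckbwwuevqlixck", step one produces "xckckbwwuevqli"; step two turns that into "xc".

xc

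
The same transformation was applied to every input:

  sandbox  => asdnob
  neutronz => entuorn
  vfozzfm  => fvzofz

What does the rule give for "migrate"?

Looking at the pairs, the operation is to delete the last character, then swap each adjacent pair of characters (1↔2, 3↔4, ...).
Starting from "migrate": after the first operation, "migrat"; after the second, "imrgta".

imrgta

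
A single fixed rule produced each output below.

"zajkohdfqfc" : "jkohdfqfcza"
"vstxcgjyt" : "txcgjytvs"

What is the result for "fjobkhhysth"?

Each output is the input with this applied: move the first 2 characters to the end (rotate left by 2).
"fjobkhhysth" → "obkhhysthfj".

obkhhysthfj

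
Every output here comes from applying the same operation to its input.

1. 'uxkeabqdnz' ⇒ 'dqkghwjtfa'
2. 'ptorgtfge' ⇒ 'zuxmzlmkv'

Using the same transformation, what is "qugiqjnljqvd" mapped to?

Each output is the input with this applied: move the first character to the end, then shift every letter 6 places forward in the alphabet (wrapping around).
Applying both steps to "qugiqjnljqvd": "ugiqjnljqvdq", then "amowptrpwbjw".

amowptrpwbjw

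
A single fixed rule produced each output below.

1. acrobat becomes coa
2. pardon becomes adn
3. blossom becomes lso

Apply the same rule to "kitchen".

ice

The rule is to keep every other character starting from the second (positions 2nd, 4th, 6th, ...).
Doing the same to "kitchen": "ice".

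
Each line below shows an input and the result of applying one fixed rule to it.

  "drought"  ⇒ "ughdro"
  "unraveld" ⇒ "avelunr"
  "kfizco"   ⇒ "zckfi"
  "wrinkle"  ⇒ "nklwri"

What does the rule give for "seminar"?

inasem

The rule is to delete the last character, then move the first 3 characters to the end (rotate left by 3).
For "seminar", step one produces "semina"; step two turns that into "inasem".
(Check on "drought": → "drough" → "ughdro" ✓)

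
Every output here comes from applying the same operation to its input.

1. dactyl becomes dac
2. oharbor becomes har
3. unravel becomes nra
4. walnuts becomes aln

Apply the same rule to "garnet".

What's happening: move the last 3 characters to the front (rotate right by 3), then keep only the last 3 characters.
So "garnet" becomes "gar".

gar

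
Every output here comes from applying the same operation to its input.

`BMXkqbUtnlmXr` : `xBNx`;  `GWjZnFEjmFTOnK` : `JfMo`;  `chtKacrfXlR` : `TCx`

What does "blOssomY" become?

Rule — keep one character in every 3, starting at position 3 (positions 3rd, 6th, 9th, ...), then flip the case of every letter.
For "blOssomY" the result is "oO".

oO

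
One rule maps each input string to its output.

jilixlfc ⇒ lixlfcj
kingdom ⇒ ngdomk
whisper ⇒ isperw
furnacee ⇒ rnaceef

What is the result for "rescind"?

scindr

Rule — move the first 2 characters to the end (rotate left by 2), then delete the last character.
Working it through for "rescind": intermediate "scindre", final "scindr".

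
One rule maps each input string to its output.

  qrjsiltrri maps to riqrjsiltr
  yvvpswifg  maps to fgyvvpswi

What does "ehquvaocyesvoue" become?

The rule is to move the last 2 characters to the front (rotate right by 2).
Doing the same to "ehquvaocyesvoue": "ueehquvaocyesvo".

ueehquvaocyesvo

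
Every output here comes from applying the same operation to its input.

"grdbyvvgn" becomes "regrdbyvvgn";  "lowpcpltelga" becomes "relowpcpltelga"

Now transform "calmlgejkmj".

The transformation: prepend "re".
"calmlgejkmj" → "recalmlgejkmj".

recalmlgejkmj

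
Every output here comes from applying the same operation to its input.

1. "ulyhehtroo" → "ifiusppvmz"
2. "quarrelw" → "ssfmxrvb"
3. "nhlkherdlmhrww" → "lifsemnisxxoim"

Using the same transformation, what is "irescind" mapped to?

In each case the input is transformed by: move the first 3 characters to the end (rotate left by 3), then shift every letter 1 place forward in the alphabet (wrapping around).
On "irescind" that produces "tdjoejsf".

tdjoejsf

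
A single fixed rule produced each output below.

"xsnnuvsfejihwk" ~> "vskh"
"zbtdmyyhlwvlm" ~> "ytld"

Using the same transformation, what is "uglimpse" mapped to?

pi

The transformation: sort the characters into reverse alphabetical order, then keep one character in every 3, starting at position 3 (positions 3rd, 6th, 9th, ...).
Applying both steps to "uglimpse": "uspmlige", then "pi".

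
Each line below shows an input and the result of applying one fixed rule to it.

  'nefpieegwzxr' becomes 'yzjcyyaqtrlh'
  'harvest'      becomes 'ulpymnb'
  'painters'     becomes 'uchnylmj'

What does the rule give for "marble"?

Looking at the pairs, the operation is to move the first character to the end, then shift every letter 6 places backward in the alphabet (wrapping around).
Starting from "marble": after the first operation, "arblem"; after the second, "ulvfyg".

ulvfyg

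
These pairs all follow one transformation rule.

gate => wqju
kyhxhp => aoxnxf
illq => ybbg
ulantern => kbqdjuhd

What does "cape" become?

sqfu

The rule is to shift every letter 10 places backward in the alphabet (wrapping around).
So "cape" becomes "sqfu".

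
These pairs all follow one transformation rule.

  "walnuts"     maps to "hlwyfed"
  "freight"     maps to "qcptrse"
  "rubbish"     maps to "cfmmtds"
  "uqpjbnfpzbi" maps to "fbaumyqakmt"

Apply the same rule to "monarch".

In each case the input is transformed by: shift every letter 11 places forward in the alphabet (wrapping around).
"monarch" → "xzylcns".

xzylcns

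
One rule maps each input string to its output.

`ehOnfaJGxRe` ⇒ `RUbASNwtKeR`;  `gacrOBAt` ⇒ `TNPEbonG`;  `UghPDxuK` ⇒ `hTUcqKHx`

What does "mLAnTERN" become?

What's happening: shift every letter 13 places forward in the alphabet (wrapping around) — i.e. ROT13, then flip the case of every letter.
On "mLAnTERN": the first step gives "zYNaGREA", and the second then gives "ZynAgrea".

ZynAgrea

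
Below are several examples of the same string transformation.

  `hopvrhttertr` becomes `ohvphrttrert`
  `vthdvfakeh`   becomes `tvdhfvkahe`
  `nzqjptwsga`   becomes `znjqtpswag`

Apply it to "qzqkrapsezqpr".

zqkqarspzepqr

Each output is the input with this applied: swap each adjacent pair of characters (1↔2, 3↔4, ...).
"qzqkrapsezqpr" → "zqkqarspzepqr".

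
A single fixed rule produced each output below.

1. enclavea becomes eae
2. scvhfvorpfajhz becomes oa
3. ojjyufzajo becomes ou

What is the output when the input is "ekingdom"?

The pattern: keep every other character starting from the first (positions 1st, 3rd, 5th, ...), then keep only the vowels.
"ekingdom" → "eio".

eio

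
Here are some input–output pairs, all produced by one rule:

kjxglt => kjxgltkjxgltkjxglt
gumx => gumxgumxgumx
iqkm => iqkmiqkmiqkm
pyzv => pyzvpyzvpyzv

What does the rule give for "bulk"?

bulkbulkbulk

Rule — write the whole string 3 times in a row.
Applying that to "bulk" gives "bulkbulkbulk".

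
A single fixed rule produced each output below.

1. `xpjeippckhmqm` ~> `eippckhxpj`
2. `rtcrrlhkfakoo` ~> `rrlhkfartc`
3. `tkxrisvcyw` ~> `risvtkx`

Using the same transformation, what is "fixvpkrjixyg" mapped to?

Rule — delete the last 3 characters, then move the first 3 characters to the end (rotate left by 3).
"fixvpkrjixyg" → "vpkrjifix".

vpkrjifix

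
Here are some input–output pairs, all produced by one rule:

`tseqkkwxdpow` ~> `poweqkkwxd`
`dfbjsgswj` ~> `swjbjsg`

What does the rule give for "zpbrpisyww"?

What's happening: delete the first 2 characters, then move the last 3 characters to the front (rotate right by 3).
On "zpbrpisyww" that produces "ywwbrpis".

ywwbrpis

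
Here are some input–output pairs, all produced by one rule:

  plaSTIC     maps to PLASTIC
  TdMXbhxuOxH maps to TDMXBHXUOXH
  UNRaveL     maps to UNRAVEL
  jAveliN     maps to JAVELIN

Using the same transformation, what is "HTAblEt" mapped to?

Each output is the input with this applied: convert every letter to uppercase.
Doing the same to "HTAblEt": "HTABLET".

HTABLET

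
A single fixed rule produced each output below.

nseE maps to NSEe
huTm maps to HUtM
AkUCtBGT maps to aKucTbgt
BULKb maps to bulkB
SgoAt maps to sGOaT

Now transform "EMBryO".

The pattern: flip the case of every letter.
On "EMBryO" that produces "embRYo".

embRYo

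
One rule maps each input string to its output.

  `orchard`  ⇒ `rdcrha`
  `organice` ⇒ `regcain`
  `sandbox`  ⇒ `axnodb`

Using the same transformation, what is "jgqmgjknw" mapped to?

gwqnmkgj

The rule is to delete the first character, then take characters alternately from the front and the back (1st, last, 2nd, 2nd-last, ...).
Working it through for "jgqmgjknw": intermediate "gqmgjknw", final "gwqnmkgj".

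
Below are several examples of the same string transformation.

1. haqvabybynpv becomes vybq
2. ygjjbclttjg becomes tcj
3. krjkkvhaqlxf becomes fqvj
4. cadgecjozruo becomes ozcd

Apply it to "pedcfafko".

oad

The transformation: keep one character in every 3, starting at position 3 (positions 3rd, 6th, 9th, ...), then reverse the string.
Applying both steps to "pedcfafko": "dao", then "oad".
(Check on "cadgecjozruo": → "dczo" → "ozcd" ✓)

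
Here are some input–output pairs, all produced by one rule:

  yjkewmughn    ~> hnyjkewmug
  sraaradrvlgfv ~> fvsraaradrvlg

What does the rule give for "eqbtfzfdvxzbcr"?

What's happening: move the last 2 characters to the front (rotate right by 2).
Applying that to "eqbtfzfdvxzbcr" gives "creqbtfzfdvxzb".

creqbtfzfdvxzb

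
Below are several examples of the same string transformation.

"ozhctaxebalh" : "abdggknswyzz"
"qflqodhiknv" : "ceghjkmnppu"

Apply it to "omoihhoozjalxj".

gghiiklnnnnwyz

Each output is the input with this applied: shift every letter 1 place backward in the alphabet (wrapping around), then sort the characters into alphabetical order.
On "omoihhoozjalxj": the first step gives "nlnhggnnyizkwi", and the second then gives "gghiiklnnnnwyz".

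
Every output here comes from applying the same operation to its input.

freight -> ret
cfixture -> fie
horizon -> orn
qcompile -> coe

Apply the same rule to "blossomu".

Each output is the input with this applied: swap each adjacent pair of characters (1↔2, 3↔4, ...), then keep one character in every 3, starting at position 1 (positions 1st, 4th, 7th, ...).
Working it through for "blossomu": intermediate "lbsoosum", final "lou".

lou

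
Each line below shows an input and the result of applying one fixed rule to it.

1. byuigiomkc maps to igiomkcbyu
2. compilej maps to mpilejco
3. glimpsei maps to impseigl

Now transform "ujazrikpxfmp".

rikpxfmpujaz

The rule is to swap the front and back halves of the string, then move the last 2 characters to the front (rotate right by 2).
"ujazrikpxfmp" → "kpxfmpujazri" → "rikpxfmpujaz".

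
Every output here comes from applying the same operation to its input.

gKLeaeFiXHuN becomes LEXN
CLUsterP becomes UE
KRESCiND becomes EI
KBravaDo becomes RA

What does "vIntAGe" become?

NG

In each case the input is transformed by: keep one character in every 3, starting at position 3 (positions 3rd, 6th, 9th, ...), then convert every letter to uppercase.
For "vIntAGe", step one produces "nG"; step two turns that into "NG".
(Check on "KBravaDo": → "ra" → "RA" ✓)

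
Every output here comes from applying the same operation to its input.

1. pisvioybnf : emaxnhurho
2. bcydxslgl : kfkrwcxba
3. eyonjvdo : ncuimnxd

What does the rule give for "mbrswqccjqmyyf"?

exxlpibbpvrqal

Rule — reverse the string, then shift every letter 1 place backward in the alphabet (wrapping around).
Working it through for "mbrswqccjqmyyf": intermediate "fyymqjccqwsrbm", final "exxlpibbpvrqal".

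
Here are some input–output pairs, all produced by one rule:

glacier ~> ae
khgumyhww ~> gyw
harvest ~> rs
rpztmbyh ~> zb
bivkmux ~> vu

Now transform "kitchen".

Rule — keep one character in every 3, starting at position 3 (positions 3rd, 6th, 9th, ...).
"kitchen" → "te".

te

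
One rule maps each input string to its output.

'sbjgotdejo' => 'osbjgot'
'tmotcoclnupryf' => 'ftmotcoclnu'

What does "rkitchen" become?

nrkit

The transformation: move the last character to the front, then delete the last 3 characters.
For "rkitchen", step one produces "nrkitche"; step two turns that into "nrkit".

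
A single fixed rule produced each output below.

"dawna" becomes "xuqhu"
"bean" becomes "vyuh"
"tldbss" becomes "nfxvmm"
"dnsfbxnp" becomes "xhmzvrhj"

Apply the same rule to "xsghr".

rmabl

What's happening: shift every letter 6 places backward in the alphabet (wrapping around).
On "xsghr" that produces "rmabl".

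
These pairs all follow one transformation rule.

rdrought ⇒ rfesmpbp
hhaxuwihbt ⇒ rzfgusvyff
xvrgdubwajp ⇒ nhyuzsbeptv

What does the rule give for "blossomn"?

lkmqqmjz

What's happening: reverse the string, then shift every letter 2 places backward in the alphabet (wrapping around).
Applying both steps to "blossomn": "nmossolb", then "lkmqqmjz".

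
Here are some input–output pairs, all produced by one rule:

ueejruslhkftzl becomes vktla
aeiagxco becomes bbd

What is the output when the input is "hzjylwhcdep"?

izif

Looking at the pairs, the operation is to shift every letter 1 place forward in the alphabet (wrapping around), then keep one character in every 3, starting at position 1 (positions 1st, 4th, 7th, ...).
Working it through for "hzjylwhcdep": intermediate "iakzmxidefq", final "izif".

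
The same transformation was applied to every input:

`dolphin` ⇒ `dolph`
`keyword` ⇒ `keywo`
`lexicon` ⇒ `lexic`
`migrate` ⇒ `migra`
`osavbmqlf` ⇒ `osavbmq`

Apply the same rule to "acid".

Rule — delete the last 2 characters.
Applying that to "acid" gives "ac".

ac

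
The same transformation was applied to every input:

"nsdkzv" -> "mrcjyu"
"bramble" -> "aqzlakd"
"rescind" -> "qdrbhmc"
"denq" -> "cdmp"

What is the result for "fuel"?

etdk

Rule — shift every letter 1 place backward in the alphabet (wrapping around).
On "fuel" that produces "etdk".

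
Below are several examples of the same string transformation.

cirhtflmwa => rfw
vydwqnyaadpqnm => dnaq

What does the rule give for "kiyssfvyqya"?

Looking at the pairs, the operation is to keep one character in every 3, starting at position 3 (positions 3rd, 6th, 9th, ...).
"kiyssfvyqya" → "yfq".

yfq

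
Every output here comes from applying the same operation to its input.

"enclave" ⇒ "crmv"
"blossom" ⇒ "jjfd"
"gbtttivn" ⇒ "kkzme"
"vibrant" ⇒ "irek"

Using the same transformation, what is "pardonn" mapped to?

The rule is to delete the first 3 characters, then shift every letter 9 places backward in the alphabet (wrapping around).
For "pardonn", step one produces "donn"; step two turns that into "ufee".

ufee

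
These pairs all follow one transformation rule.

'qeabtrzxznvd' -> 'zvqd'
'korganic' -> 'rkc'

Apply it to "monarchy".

ync

The transformation: sort the characters into reverse alphabetical order, then keep one character in every 3, starting at position 1 (positions 1st, 4th, 7th, ...).
"monarchy" → "yronmhca" → "ync".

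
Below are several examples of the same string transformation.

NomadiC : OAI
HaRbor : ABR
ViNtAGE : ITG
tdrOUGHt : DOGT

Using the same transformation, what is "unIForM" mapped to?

NFR

Rule — keep every other character starting from the second (positions 2nd, 4th, 6th, ...), then convert every letter to uppercase.
"unIForM" → "nFr" → "NFR".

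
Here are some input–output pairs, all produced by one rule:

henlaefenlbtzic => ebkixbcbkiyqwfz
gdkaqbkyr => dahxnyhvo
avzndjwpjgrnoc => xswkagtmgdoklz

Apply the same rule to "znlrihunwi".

wkioferktf

What's happening: shift every letter 3 places backward in the alphabet (wrapping around).
On "znlrihunwi" that produces "wkioferktf".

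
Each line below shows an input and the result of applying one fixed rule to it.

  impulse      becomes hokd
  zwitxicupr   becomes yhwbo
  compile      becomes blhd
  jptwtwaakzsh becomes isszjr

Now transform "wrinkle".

vhjd

The rule is to shift every letter 1 place backward in the alphabet (wrapping around), then keep every other character starting from the first (positions 1st, 3rd, 5th, ...).
For "wrinkle", step one produces "vqhmjkd"; step two turns that into "vhjd".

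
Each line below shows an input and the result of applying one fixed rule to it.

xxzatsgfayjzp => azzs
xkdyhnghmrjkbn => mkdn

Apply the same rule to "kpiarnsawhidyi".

wdin

Rule — keep one character in every 3, starting at position 3 (positions 3rd, 6th, 9th, ...), then move the last 2 characters to the front (rotate right by 2).
For "kpiarnsawhidyi", step one produces "inwd"; step two turns that into "wdin".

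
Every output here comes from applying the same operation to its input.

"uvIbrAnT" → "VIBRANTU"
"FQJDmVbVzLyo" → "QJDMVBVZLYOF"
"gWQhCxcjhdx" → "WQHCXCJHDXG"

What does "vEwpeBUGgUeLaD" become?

EWPEBUGGUELADV

Looking at the pairs, the operation is to move the first character to the end, then convert every letter to uppercase.
On "vEwpeBUGgUeLaD": the first step gives "EwpeBUGgUeLaDv", and the second then gives "EWPEBUGGUELADV".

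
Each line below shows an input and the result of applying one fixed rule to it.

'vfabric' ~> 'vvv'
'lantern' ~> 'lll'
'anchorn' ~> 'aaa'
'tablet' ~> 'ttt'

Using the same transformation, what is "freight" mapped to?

Rule — repeat every character 3 times, then keep only the first 3 characters.
On "freight": the first step gives "fffrrreeeiiiggghhhttt", and the second then gives "fff".

fff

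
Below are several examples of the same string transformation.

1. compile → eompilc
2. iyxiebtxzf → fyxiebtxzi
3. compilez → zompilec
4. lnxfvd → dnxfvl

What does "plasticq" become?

qlasticp

Each output is the input with this applied: swap the first and last characters.
Doing the same to "plasticq": "qlasticp".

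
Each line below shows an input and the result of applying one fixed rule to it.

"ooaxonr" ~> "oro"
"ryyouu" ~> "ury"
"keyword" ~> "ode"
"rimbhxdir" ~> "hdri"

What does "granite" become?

What's happening: move the first 3 characters to the end (rotate left by 3), then keep every other character starting from the second (positions 2nd, 4th, 6th, ...).
On "granite": the first step gives "nitegra", and the second then gives "ier".

ier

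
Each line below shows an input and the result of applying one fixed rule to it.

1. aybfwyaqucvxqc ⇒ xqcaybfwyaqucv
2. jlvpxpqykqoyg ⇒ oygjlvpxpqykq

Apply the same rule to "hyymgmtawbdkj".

dkjhyymgmtawb

In each case the input is transformed by: move the last 3 characters to the front (rotate right by 3).
On "hyymgmtawbdkj" that produces "dkjhyymgmtawb".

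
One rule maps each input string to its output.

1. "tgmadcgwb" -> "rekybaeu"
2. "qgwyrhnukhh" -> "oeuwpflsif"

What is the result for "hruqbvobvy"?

fpsoztmzt

Each output is the input with this applied: shift every letter 2 places backward in the alphabet (wrapping around), then delete the last character.
"hruqbvobvy" → "fpsoztmztw" → "fpsoztmzt".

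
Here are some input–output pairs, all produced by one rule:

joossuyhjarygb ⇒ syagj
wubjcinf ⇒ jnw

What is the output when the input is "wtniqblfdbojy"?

In each case the input is transformed by: keep one character in every 3, starting at position 1 (positions 1st, 4th, 7th, ...), then move the first character to the end.
Working it through for "wtniqblfdbojy": intermediate "wilby", final "ilbyw".

ilbyw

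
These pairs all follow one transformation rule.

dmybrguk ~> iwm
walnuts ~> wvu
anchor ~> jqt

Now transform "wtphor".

Rule — shift every letter 2 places forward in the alphabet (wrapping around), then keep only the last 3 characters.
So "wtphor" becomes "jqt".

jqt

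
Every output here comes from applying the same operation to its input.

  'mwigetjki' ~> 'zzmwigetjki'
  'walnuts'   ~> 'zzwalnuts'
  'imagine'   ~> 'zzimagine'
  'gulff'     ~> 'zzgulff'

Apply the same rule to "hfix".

zzhfix

The transformation: prepend "zz".
For "hfix" the result is "zzhfix".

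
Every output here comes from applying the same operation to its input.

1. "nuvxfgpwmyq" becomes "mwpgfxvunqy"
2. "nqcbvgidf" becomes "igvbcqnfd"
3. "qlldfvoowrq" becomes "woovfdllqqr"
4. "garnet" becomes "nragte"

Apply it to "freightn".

hgierfnt

Each output is the input with this applied: move the last 2 characters to the front (rotate right by 2), then reverse the string.
Applying both steps to "freightn": "tnfreigh", then "hgierfnt".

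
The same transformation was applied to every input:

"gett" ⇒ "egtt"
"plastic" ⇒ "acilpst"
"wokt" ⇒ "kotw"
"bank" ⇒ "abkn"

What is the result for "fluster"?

The pattern: sort the characters into alphabetical order.
For "fluster" the result is "eflrstu".

eflrstu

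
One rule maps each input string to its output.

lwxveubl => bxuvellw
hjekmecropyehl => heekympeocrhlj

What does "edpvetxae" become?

apxvteeed

The pattern: take characters alternately from the front and the back (1st, last, 2nd, 2nd-last, ...), then move the first 3 characters to the end (rotate left by 3).
"edpvetxae" → "apxvteeed".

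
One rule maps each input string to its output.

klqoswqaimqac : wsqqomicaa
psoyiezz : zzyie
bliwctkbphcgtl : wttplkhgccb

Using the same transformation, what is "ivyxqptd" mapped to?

xtqpd

Each output is the input with this applied: delete the first 3 characters, then sort the characters into reverse alphabetical order.
Applying that to "ivyxqptd" gives "xtqpd".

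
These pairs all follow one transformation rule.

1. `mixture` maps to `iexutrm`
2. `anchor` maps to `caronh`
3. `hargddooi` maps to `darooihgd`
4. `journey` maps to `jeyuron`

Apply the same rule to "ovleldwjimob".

dbwvoomlljie

The rule is to sort the characters into reverse alphabetical order, then move the last 2 characters to the front (rotate right by 2).
Starting from "ovleldwjimob": after the first operation, "wvoomlljiedb"; after the second, "dbwvoomlljie".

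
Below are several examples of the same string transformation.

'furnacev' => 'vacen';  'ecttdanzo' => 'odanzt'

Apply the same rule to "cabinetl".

lneti

Looking at the pairs, the operation is to delete the first 3 characters, then swap the first and last characters.
On "cabinetl": the first step gives "inetl", and the second then gives "lneti".
(Check on "furnacev": → "nacev" → "vacen" ✓)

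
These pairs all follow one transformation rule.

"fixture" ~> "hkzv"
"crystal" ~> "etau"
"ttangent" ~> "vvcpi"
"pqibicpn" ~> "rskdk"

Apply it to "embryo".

god

What's happening: shift every letter 2 places forward in the alphabet (wrapping around), then delete the last 3 characters.
Working it through for "embryo": intermediate "godtaq", final "god".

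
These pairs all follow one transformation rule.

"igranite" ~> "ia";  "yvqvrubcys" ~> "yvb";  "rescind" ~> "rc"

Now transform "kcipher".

What's happening: keep one character in every 3, starting at position 1 (positions 1st, 4th, 7th, ...), then delete the last character.
Working it through for "kcipher": intermediate "kpr", final "kp".

kp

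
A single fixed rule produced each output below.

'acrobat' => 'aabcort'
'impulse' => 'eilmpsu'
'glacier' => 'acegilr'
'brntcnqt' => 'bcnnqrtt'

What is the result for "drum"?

dmru

Each output is the input with this applied: sort the characters into alphabetical order.
For "drum" the result is "dmru".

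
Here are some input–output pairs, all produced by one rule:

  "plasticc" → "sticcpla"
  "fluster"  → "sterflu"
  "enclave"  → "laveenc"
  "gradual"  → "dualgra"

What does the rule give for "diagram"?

gramdia

The transformation: move the first 3 characters to the end (rotate left by 3).
On "diagram" that produces "gramdia".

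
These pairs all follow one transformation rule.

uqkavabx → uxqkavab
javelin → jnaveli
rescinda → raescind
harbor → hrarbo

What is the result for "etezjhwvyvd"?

Each output is the input with this applied: swap the first and last characters, then move the last character to the front.
On "etezjhwvyvd": the first step gives "dtezjhwvyve", and the second then gives "edtezjhwvyv".

edtezjhwvyv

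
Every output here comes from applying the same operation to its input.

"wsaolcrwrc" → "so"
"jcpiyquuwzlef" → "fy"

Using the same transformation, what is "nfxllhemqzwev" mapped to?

The transformation: shift every letter 4 places backward in the alphabet (wrapping around), then keep only the first 2 characters.
Starting from "nfxllhemqzwev": after the first operation, "jbthhdaimvsar"; after the second, "jb".

jb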